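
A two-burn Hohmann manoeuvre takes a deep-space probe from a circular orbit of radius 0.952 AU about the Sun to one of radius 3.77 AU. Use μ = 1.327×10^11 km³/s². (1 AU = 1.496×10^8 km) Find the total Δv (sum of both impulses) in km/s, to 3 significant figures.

Δv = 13.6 km/s

In km: r₁ = 0.952 × 1.496×10^8 = 1.424192×10^8 km; r₂ = 3.77 × 1.496×10^8 = 5.63992×10^8 km.
The Hohmann ellipse has a_t = (r₁ + r₂)/2 = 3.532056×10^8 km.
At r₁ the circular-orbit speed is v₁ = √(μ/r₁) = 30.525 km/s.
Transfer-orbit speed at r₁ (v² = μ(2/r − 1/a)): v_p = √[μ(2/r₁ − 1/a_t)] = 38.572 km/s.
First burn Δv₁ = |v_p − v₁| = 8.047 km/s.
At r₂, v₂ = √(μ/r₂) = 15.339 km/s.
Transfer-orbit speed at r₂: v_a = √[μ(2/r₂ − 1/a_t)] = 9.7402 km/s.
Second burn Δv₂ = |v₂ − v_a| = 5.599 km/s.
Total Δv = Δv₁ + Δv₂ = 13.65 km/s.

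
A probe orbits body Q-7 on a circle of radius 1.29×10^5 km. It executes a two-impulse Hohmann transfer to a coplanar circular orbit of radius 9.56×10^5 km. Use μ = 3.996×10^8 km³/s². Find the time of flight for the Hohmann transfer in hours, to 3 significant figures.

Semi-major axis of the transfer orbit: a_t = (1.290×10^5 + 9.560×10^5)/2 = 5.425×10^5 km.
By Kepler's third law the transfer-orbit period is T = 2π√(a_t³/μ), so t = T/2 = 62800 s.
Converting: 62800 s ÷ 3600 s/hour = 17.4 hours.

t = 17.4 hours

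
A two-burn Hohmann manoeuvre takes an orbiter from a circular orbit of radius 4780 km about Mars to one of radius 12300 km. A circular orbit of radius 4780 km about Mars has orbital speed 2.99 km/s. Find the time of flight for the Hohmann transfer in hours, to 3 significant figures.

t = 3.33 hours

From the circular-orbit relation v² = μ/r at r = 4780 km: μ = v²r = (2.99)² × 4780 = 42733.7 km³/s².
Semi-major axis of the transfer orbit: a_t = (4780 + 12300)/2 = 8540 km.
Half the transfer-orbit period gives t = π√(a_t³/μ) = 11990 s.
Converting: 11990 s ÷ 3600 s/hour = 3.33 hours.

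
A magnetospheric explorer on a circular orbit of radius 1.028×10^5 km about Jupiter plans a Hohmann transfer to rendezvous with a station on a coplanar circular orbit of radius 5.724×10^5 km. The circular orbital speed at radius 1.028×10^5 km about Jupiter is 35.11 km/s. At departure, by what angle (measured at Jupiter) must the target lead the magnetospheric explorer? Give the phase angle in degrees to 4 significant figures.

φ = 98.47°

From the circular-orbit relation v² = μ/r at r = 1.028×10^5 km: μ = v²r = (35.11)² × 1.028×10^5 = 1.26723×10^8 km³/s².
The Hohmann ellipse has a_t = (r₁ + r₂)/2 = 3.376×10^5 km.
Transfer time t = π√(a_t³/μ) = 54740 s.
Target angular speed ω₂ = √(μ/r₂³) = 2.599×10^-5 rad/s.
Angle swept by the target during transfer: ω₂·t = 1.423 rad = 81.53°.
The magnetospheric explorer traverses 180° on the transfer ellipse, so the target must lead by 180° − 81.53° = 98.47°.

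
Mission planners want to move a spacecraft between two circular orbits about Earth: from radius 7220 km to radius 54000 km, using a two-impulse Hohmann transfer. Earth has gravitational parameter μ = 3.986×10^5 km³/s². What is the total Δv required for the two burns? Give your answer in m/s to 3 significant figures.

Δv = 3840 m/s

The Hohmann ellipse has a_t = (r₁ + r₂)/2 = 30610 km.
Circular speed at r₁: v₁ = √(μ/r₁) = √(3.986×10^5/7220) = 7.430 km/s.
Transfer-orbit speed at r₁ (v² = μ(2/r − 1/a)): v_p = √[μ(2/r₁ − 1/a_t)] = 9.869 km/s.
First burn Δv₁ = |v_p − v₁| = 2.439 km/s.
Circular speed at r₂: v₂ = √(μ/r₂) = 2.7169 km/s.
Transfer-orbit speed at r₂: v_a = √[μ(2/r₂ − 1/a_t)] = 1.3195 km/s.
Second burn Δv₂ = |v₂ − v_a| = 1.397 km/s.
Total Δv = Δv₁ + Δv₂ = 3.836 km/s.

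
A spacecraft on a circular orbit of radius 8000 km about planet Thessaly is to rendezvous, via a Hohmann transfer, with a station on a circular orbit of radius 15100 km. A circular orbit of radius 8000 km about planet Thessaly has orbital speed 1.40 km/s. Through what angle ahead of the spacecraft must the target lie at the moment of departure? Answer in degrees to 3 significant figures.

φ = 59.6°

From the circular-orbit relation v² = μ/r at r = 8000 km: μ = v²r = (1.40)² × 8000 = 15680.0 km³/s².
The Hohmann ellipse has a_t = (r₁ + r₂)/2 = 11550 km.
The half-period of the transfer ellipse is t = π√(a_t³/μ) = 31140 s.
The target's mean motion on its circular orbit is ω₂ = √(μ/r₂³) = 6.749×10^-5 rad/s.
Angle swept by the target during transfer: ω₂·t = 2.102 rad = 120.4°.
Arrival is 180° from departure on the ellipse, so φ = 180° − 120.4° = 59.6°.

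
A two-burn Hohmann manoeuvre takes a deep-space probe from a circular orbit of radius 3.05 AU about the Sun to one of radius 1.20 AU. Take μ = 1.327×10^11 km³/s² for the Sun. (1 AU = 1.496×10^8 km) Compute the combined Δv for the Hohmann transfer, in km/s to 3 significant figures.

Δv = 9.62 km/s

In km: r₁ = 3.05 × 1.496×10^8 = 4.5628×10^8 km; r₂ = 1.20 × 1.496×10^8 = 1.7952×10^8 km.
The Hohmann ellipse has a_t = (r₁ + r₂)/2 = 3.179×10^8 km.
At r₁ the circular-orbit speed is v₁ = √(μ/r₁) = 17.05374 km/s.
On the transfer ellipse at r₁, vis-viva equation gives v_a = √[μ(2/r₁ − 1/a_t)] = 12.81536 km/s.
First burn Δv₁ = |v_a − v₁| = 4.2384 km/s.
At r₂, v₂ = √(μ/r₂) = 27.1881 km/s.
Transfer-orbit speed at r₂: v_p = √[μ(2/r₂ − 1/a_t)] = 32.5724 km/s.
Second burn Δv₂ = |v₂ − v_p| = 5.3843 km/s.
Δv = Δv₁ + Δv₂ = 4.2384 + 5.3843 = 9.623 km/s.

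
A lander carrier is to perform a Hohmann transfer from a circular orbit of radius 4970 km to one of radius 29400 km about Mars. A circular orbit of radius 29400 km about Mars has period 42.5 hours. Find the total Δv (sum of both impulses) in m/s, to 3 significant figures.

Δv = 1460 m/s

From Kepler's third law T² = 4π²r³/μ at r = 29400 km, T = 42.5 hours = 42.5 × 3600 s = 1.530×10^5 s: μ = 4π²r³/T² = 42856.7 km³/s².
Semi-major axis of the transfer orbit: a_t = (4970 + 29400)/2 = 17185 km.
At r₁ the circular-orbit speed is v₁ = √(μ/r₁) = 2.936508 km/s.
Transfer-orbit speed at r₁ (vis-viva equation): v_p = √[μ(2/r₁ − 1/a_t)] = 3.840875 km/s.
First burn Δv₁ = |v_p − v₁| = 0.90437 km/s.
At r₂, v₂ = √(μ/r₂) = 1.20736 km/s.
Transfer-orbit speed at r₂: v_a = √[μ(2/r₂ − 1/a_t)] = 0.649291 km/s.
Second burn Δv₂ = |v₂ − v_a| = 0.55807 km/s.
Δv = Δv₁ + Δv₂ = 0.90437 + 0.55807 = 1.462 km/s.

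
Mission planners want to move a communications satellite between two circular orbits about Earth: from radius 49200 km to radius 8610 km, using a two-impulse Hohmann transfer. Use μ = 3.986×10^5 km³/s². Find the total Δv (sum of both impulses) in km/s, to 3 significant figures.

Δv = 3.37 km/s

Semi-major axis of the transfer orbit: a_t = (49200 + 8610)/2 = 28905 km.
Circular speed at r₁: v₁ = √(μ/r₁) = √(3.986×10^5/49200) = 2.846 km/s.
Transfer-orbit speed at r₁ (v² = μ(2/r − 1/a)): v_a = √[μ(2/r₁ − 1/a_t)] = 1.553 km/s.
First burn Δv₁ = |v_a − v₁| = 1.293 km/s.
Circular speed at r₂: v₂ = √(μ/r₂) = 6.804 km/s.
Transfer-orbit speed at r₂: v_p = √[μ(2/r₂ − 1/a_t)] = 8.877 km/s.
Second burn Δv₂ = |v₂ − v_p| = 2.073 km/s.
Total Δv = Δv₁ + Δv₂ = 3.366 km/s.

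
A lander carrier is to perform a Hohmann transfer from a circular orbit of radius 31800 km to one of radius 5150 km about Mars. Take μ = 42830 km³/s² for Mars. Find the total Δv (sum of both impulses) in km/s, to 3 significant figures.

Transfer-ellipse semi-major axis a_t = (r₁ + r₂)/2 = (31800 + 5150)/2 = 18475 km.
At r₁ the circular-orbit speed is v₁ = √(μ/r₁) = 1.1605 km/s.
Transfer-orbit speed at r₁ (vis-viva equation): v_a = √[μ(2/r₁ − 1/a_t)] = 0.61273 km/s.
First burn Δv₁ = |v_a − v₁| = 0.5478 km/s.
Circular speed at r₂: v₂ = √(μ/r₂) = 2.88384 km/s.
Transfer-orbit speed at r₂: v_p = √[μ(2/r₂ − 1/a_t)] = 3.78348 km/s.
Second burn Δv₂ = |v₂ − v_p| = 0.8996 km/s.
Δv = Δv₁ + Δv₂ = 0.5478 + 0.8996 = 1.447 km/s.

Δv = 1.45 km/s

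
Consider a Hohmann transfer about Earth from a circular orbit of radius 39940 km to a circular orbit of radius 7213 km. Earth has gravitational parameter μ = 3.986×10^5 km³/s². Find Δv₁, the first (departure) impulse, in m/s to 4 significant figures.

Δv₁ = 1412 m/s

Transfer-ellipse semi-major axis a_t = (r₁ + r₂)/2 = (39940 + 7213)/2 = 23576.5 km.
On the circular orbit at r = 39940 km, v_c = √(μ/r) = 3.159 km/s.
Transfer-orbit speed at the same r (vis-viva, a = a_t): v_t = √[μ(2/r − 1/a_t)] = 1.747 km/s.
Δv₁ = |v_t − v_c| = |1.747 − 3.159| = 1.412 km/s.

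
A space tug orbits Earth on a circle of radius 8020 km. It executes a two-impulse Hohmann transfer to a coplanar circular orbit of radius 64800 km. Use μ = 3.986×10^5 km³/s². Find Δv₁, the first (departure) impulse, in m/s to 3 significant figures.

Δv₁ = 2360 m/s

Semi-major axis of the transfer orbit: a_t = (8020 + 64800)/2 = 36410 km.
On the circular orbit at r = 8020 km, v_c = √(μ/r) = 7.050 km/s.
Vis-viva on the transfer ellipse at r = 8020 km gives v_t = √[μ(2/r − 1/a_t)] = 9.405 km/s.
Δv₁ = |v_t − v_c| = |9.405 − 7.050| = 2.355 km/s.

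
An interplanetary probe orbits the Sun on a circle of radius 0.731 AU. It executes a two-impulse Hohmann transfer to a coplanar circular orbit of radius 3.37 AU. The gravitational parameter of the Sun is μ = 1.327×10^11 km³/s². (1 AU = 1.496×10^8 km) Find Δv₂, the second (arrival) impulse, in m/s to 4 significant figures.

In km: r₁ = 0.731 × 1.496×10^8 = 1.093576×10^8 km; r₂ = 3.37 × 1.496×10^8 = 5.04152×10^8 km.
Semi-major axis of the transfer orbit: a_t = (1.093576×10^8 + 5.04152×10^8)/2 = 3.067548×10^8 km.
Circular speed at r = 5.04152×10^8 km: v_c = √(μ/r) = 16.224 km/s.
Transfer-orbit speed at the same r (vis-viva, a = a_t): v_t = √[μ(2/r − 1/a_t)] = 9.6869 km/s.
Δv₂ = |v_t − v_c| = |9.6869 − 16.224| = 6.537 km/s.

Δv₂ = 6537 m/s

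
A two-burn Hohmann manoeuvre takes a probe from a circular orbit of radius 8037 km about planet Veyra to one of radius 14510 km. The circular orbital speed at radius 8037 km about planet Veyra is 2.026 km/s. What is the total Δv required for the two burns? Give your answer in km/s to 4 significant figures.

From the circular-orbit relation v² = μ/r at r = 8037 km: μ = v²r = (2.026)² × 8037 = 32989.3 km³/s².
Transfer-ellipse semi-major axis a_t = (r₁ + r₂)/2 = (8037 + 14510)/2 = 11273.5 km.
At r₁ the circular-orbit speed is v₁ = √(μ/r₁) = 2.0260 km/s.
Transfer-orbit speed at r₁ (vis-viva): v_p = √[μ(2/r₁ − 1/a_t)] = 2.2985 km/s.
First burn Δv₁ = |v_p − v₁| = 0.2725 km/s.
At r₂, v₂ = √(μ/r₂) = 1.5078 km/s.
Transfer-orbit speed at r₂: v_a = √[μ(2/r₂ − 1/a_t)] = 1.2731 km/s.
Second burn Δv₂ = |v₂ − v_a| = 0.2347 km/s.
Δv = Δv₁ + Δv₂ = 0.2725 + 0.2347 = 0.5072 km/s.

Δv = 0.5072 km/s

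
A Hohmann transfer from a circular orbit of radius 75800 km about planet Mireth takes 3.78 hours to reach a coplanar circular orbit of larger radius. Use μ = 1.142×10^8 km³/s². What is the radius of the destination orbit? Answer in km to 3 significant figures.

Transfer time t = 3.78 hours = 13608 s, and t = π√(a_t³/μ).
So a_t = (μ t²/π²)^(1/3) = (1.142×10^8 × (13608)² / π²)^(1/3) = 1.2892×10^5 km.
Since a_t = (r₁ + r₂)/2, r₂ = 2a_t − r₁ = 2×1.2892×10^5 − 75800 = 1.8204×10^5 km.

r₂ = 1.82×10^5 km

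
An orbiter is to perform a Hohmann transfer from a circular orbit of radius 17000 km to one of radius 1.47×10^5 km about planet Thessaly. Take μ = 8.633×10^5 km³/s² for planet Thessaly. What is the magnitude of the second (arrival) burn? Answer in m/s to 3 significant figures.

The Hohmann ellipse has a_t = (r₁ + r₂)/2 = 82000 km.
On the circular orbit at r = 1.470×10^5 km, v_c = √(μ/r) = 2.423 km/s.
Transfer-orbit speed at the same r (vis-viva, a = a_t): v_t = √[μ(2/r − 1/a_t)] = 1.103 km/s.
Δv₂ = |v_t − v_c| = |1.103 − 2.423| = 1.320 km/s.

Δv₂ = 1320 m/s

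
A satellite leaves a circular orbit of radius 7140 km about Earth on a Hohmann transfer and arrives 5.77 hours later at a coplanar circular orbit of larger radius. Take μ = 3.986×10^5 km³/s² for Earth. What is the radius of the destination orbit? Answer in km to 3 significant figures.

r₂ = 44700 km

Transfer time t = 5.77 hours = 20772 s, and t = π√(a_t³/μ).
So a_t = (μ t²/π²)^(1/3) = (3.986×10^5 × (20772)² / π²)^(1/3) = 25926 km.
Since a_t = (r₁ + r₂)/2, r₂ = 2a_t − r₁ = 2×25926 − 7140 = 44712 km.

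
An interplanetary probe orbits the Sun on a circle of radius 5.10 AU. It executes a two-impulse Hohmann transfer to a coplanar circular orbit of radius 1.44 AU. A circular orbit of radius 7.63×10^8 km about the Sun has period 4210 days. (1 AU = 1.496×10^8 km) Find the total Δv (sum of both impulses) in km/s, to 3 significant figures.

Δv = 10.6 km/s

From Kepler's third law T² = 4π²r³/μ at r = 7.63×10^8 km, T = 4210 days = 4210 × 86400 s = 3.63744×10^8 s: μ = 4π²r³/T² = 1.32538×10^11 km³/s².
In km: r₁ = 5.10 × 1.496×10^8 = 7.6296×10^8 km; r₂ = 1.44 × 1.496×10^8 = 2.15424×10^8 km.
The Hohmann ellipse has a_t = (r₁ + r₂)/2 = 4.89192×10^8 km.
At r₁ the circular-orbit speed is v₁ = √(μ/r₁) = 13.18 km/s.
On the transfer ellipse at r₁, vis-viva equation gives v_a = √[μ(2/r₁ − 1/a_t)] = 8.746 km/s.
First burn Δv₁ = |v_a − v₁| = 4.434 km/s.
Circular speed at r₂: v₂ = √(μ/r₂) = 24.804 km/s.
Transfer-orbit speed at r₂: v_p = √[μ(2/r₂ − 1/a_t)] = 30.977 km/s.
Second burn Δv₂ = |v₂ − v_p| = 6.173 km/s.
Total Δv = Δv₁ + Δv₂ = 10.61 km/s.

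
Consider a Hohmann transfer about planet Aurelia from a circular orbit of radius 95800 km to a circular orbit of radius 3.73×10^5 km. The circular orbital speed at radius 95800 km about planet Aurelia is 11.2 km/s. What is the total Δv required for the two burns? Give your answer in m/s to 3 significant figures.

From the circular-orbit relation v² = μ/r at r = 95800 km: μ = v²r = (11.2)² × 95800 = 1.20172×10^7 km³/s².
Transfer-ellipse semi-major axis a_t = (r₁ + r₂)/2 = (95800 + 3.730×10^5)/2 = 2.344×10^5 km.
At r₁ the circular-orbit speed is v₁ = √(μ/r₁) = 11.2000 km/s.
Transfer-orbit speed at r₁ (v² = μ(2/r − 1/a)): v_p = √[μ(2/r₁ − 1/a_t)] = 14.1284 km/s.
First burn Δv₁ = |v_p − v₁| = 2.9284 km/s.
Circular speed at r₂: v₂ = √(μ/r₂) = 5.6761 km/s.
Transfer-orbit speed at r₂: v_a = √[μ(2/r₂ − 1/a_t)] = 3.6287 km/s.
Second burn Δv₂ = |v₂ − v_a| = 2.0474 km/s.
Total Δv = Δv₁ + Δv₂ = 4.976 km/s.

Δv = 4980 m/s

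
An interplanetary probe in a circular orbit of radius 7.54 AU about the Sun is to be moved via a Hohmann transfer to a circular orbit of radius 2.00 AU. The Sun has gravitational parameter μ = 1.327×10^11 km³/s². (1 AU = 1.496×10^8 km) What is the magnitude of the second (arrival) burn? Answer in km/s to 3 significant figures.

In km: r₁ = 7.54 × 1.496×10^8 = 1.127984×10^9 km; r₂ = 2.00 × 1.496×10^8 = 2.992×10^8 km.
Transfer-ellipse semi-major axis a_t = (r₁ + r₂)/2 = (1.127984×10^9 + 2.992×10^8)/2 = 7.13592×10^8 km.
Circular speed at r = 2.992×10^8 km: v_c = √(μ/r) = 21.060 km/s.
Vis-viva on the transfer ellipse at r = 2.992×10^8 km gives v_t = √[μ(2/r − 1/a_t)] = 26.478 km/s.
Δv₂ = |v_t − v_c| = |26.478 − 21.060| = 5.418 km/s.

Δv₂ = 5.42 km/s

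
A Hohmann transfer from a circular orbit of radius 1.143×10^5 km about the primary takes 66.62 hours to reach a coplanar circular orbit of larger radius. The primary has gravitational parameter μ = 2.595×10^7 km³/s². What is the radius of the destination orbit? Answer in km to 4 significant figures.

Transfer time t = 66.62 hours = 2.39832×10^5 s, and t = π√(a_t³/μ).
So a_t = (μ t²/π²)^(1/3) = (2.595×10^7 × (2.39832×10^5)² / π²)^(1/3) = 5.3278×10^5 km.
Since a_t = (r₁ + r₂)/2, r₂ = 2a_t − r₁ = 2×5.3278×10^5 − 1.143×10^5 = 9.5126×10^5 km.

r₂ = 9.513×10^5 km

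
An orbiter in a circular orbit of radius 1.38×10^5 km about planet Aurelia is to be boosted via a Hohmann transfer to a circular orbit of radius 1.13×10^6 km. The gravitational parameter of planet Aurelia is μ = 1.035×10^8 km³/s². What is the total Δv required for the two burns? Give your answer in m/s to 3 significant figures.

Semi-major axis of the transfer orbit: a_t = (1.380×10^5 + 1.130×10^6)/2 = 6.340×10^5 km.
Circular speed at r₁: v₁ = √(μ/r₁) = √(1.035×10^8/1.380×10^5) = 27.38613 km/s.
Transfer-orbit speed at r₁ (vis-viva): v_p = √[μ(2/r₁ − 1/a_t)] = 36.56160 km/s.
First burn Δv₁ = |v_p − v₁| = 9.175 km/s.
At r₂, v₂ = √(μ/r₂) = 9.570 km/s.
Transfer-orbit speed at r₂: v_a = √[μ(2/r₂ − 1/a_t)] = 4.465 km/s.
Second burn Δv₂ = |v₂ − v_a| = 5.105 km/s.
Total Δv = Δv₁ + Δv₂ = 14.28 km/s.

Δv = 14300 m/s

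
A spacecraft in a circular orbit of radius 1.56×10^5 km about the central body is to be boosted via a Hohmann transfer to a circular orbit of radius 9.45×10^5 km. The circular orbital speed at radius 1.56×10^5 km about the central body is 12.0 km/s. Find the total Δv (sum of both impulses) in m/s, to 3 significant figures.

From the circular-orbit relation v² = μ/r at r = 1.56×10^5 km: μ = v²r = (12.0)² × 1.56×10^5 = 2.24640×10^7 km³/s².
The Hohmann ellipse has a_t = (r₁ + r₂)/2 = 5.505×10^5 km.
Circular speed at r₁: v₁ = √(μ/r₁) = √(2.24640×10^7/1.560×10^5) = 12.0000 km/s.
Transfer-orbit speed at r₁ (vis-viva equation): v_p = √[μ(2/r₁ − 1/a_t)] = 15.7224 km/s.
First burn Δv₁ = |v_p − v₁| = 3.7224 km/s.
At r₂, v₂ = √(μ/r₂) = 4.8756 km/s.
Transfer-orbit speed at r₂: v_a = √[μ(2/r₂ − 1/a_t)] = 2.5954 km/s.
Second burn Δv₂ = |v₂ − v_a| = 2.2802 km/s.
Total Δv = Δv₁ + Δv₂ = 6.003 km/s.

Δv = 6000 m/s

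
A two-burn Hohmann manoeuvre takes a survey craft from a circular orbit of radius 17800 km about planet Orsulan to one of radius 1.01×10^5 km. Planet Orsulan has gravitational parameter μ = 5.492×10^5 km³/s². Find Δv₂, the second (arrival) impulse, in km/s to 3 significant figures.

Semi-major axis of the transfer orbit: a_t = (17800 + 1.010×10^5)/2 = 59400 km.
On the circular orbit at r = 1.010×10^5 km, v_c = √(μ/r) = 2.332 km/s.
Vis-viva on the transfer ellipse at r = 1.010×10^5 km gives v_t = √[μ(2/r − 1/a_t)] = 1.277 km/s.
Δv₂ = |v_t − v_c| = |1.277 − 2.332| = 1.055 km/s.

Δv₂ = 1.06 km/s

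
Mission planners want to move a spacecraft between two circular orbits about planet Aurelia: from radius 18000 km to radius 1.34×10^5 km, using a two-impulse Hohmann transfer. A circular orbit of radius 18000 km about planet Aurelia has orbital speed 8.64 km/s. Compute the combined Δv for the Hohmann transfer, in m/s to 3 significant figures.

Δv = 4460 m/s

From the circular-orbit relation v² = μ/r at r = 18000 km: μ = v²r = (8.64)² × 18000 = 1.34369×10^6 km³/s².
The Hohmann ellipse has a_t = (r₁ + r₂)/2 = 76000 km.
At r₁ the circular-orbit speed is v₁ = √(μ/r₁) = 8.64000 km/s.
Transfer-orbit speed at r₁ (vis-viva): v_p = √[μ(2/r₁ − 1/a_t)] = 11.4725 km/s.
First burn Δv₁ = |v_p − v₁| = 2.8325 km/s.
Circular speed at r₂: v₂ = √(μ/r₂) = 3.1666 km/s.
Transfer-orbit speed at r₂: v_a = √[μ(2/r₂ − 1/a_t)] = 1.5411 km/s.
Second burn Δv₂ = |v₂ − v_a| = 1.6255 km/s.
Total Δv = Δv₁ + Δv₂ = 4.458 km/s.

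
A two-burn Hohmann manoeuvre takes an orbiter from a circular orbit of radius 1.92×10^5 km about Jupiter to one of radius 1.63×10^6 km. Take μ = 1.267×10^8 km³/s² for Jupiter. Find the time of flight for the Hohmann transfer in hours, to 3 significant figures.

Semi-major axis of the transfer orbit: a_t = (1.920×10^5 + 1.630×10^6)/2 = 9.110×10^5 km.
By Kepler's third law the transfer-orbit period is T = 2π√(a_t³/μ), so t = T/2 = 2.427×10^5 s.
Converting: 2.427×10^5 s ÷ 3600 s/hour = 67.4 hours.

t = 67.4 hours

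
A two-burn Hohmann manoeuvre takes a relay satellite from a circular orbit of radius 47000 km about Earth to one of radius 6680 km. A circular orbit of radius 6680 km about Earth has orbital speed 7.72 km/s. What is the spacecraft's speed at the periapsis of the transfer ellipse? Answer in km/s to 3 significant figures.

v = 10.2 km/s

From the circular-orbit relation v² = μ/r at r = 6680 km: μ = v²r = (7.72)² × 6680 = 3.98117×10^5 km³/s².
Transfer-ellipse semi-major axis a_t = (r₁ + r₂)/2 = (47000 + 6680)/2 = 26840 km.
The periapsis of the transfer ellipse is at r = 6680 km.
From the vis-viva equation, v = √[μ(2/r − 1/a_t)] = 10.22 km/s.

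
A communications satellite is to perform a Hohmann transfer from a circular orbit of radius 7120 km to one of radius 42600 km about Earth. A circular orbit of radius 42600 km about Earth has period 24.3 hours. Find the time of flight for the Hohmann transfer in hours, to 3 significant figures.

From Kepler's third law T² = 4π²r³/μ at r = 42600 km, T = 24.3 hours = 24.3 × 3600 s = 87480 s: μ = 4π²r³/T² = 3.98815×10^5 km³/s².
Transfer-ellipse semi-major axis a_t = (r₁ + r₂)/2 = (7120 + 42600)/2 = 24860 km.
By Kepler's third law the transfer-orbit period is T = 2π√(a_t³/μ), so t = T/2 = 19500 s.
Converting: 19500 s ÷ 3600 s/hour = 5.42 hours.

t = 5.42 hours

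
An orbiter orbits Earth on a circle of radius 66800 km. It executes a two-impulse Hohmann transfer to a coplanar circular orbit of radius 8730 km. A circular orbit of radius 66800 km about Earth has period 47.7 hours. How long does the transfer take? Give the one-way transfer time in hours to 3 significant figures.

t = 10.1 hours

From Kepler's third law T² = 4π²r³/μ at r = 66800 km, T = 47.7 hours = 47.7 × 3600 s = 1.7172×10^5 s: μ = 4π²r³/T² = 3.99068×10^5 km³/s².
Semi-major axis of the transfer orbit: a_t = (66800 + 8730)/2 = 37765 km.
By Kepler's third law the transfer-orbit period is T = 2π√(a_t³/μ), so t = T/2 = 36500 s.
Converting: 36500 s ÷ 3600 s/hour = 10.1 hours.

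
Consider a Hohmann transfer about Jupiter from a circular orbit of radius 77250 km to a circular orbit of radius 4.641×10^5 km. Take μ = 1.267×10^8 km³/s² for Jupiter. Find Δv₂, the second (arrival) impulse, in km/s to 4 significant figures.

Semi-major axis of the transfer orbit: a_t = (77250 + 4.641×10^5)/2 = 2.70675×10^5 km.
On the circular orbit at r = 4.641×10^5 km, v_c = √(μ/r) = 16.523 km/s.
Transfer-orbit speed at the same r (vis-viva, a = a_t): v_t = √[μ(2/r − 1/a_t)] = 8.8269 km/s.
Δv₂ = |v_t − v_c| = |8.8269 − 16.523| = 7.696 km/s.

Δv₂ = 7.696 km/s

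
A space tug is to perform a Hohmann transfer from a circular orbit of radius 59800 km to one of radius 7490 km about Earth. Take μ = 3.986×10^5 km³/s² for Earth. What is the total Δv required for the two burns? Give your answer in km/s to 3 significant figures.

Transfer-ellipse semi-major axis a_t = (r₁ + r₂)/2 = (59800 + 7490)/2 = 33645 km.
Circular speed at r₁: v₁ = √(μ/r₁) = √(3.986×10^5/59800) = 2.58177 km/s.
On the transfer ellipse at r₁, vis-viva equation gives v_a = √[μ(2/r₁ − 1/a_t)] = 1.21814 km/s.
First burn Δv₁ = |v_a − v₁| = 1.3636 km/s.
Circular speed at r₂: v₂ = √(μ/r₂) = 7.2950 km/s.
Transfer-orbit speed at r₂: v_p = √[μ(2/r₂ − 1/a_t)] = 9.7256 km/s.
Second burn Δv₂ = |v₂ − v_p| = 2.4306 km/s.
Total Δv = Δv₁ + Δv₂ = 3.794 km/s.

Δv = 3.79 km/s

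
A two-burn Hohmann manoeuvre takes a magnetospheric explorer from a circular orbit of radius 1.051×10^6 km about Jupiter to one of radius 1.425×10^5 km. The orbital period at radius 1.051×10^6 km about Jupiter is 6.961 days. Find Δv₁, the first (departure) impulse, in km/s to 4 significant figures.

Δv₁ = 5.614 km/s

From Kepler's third law T² = 4π²r³/μ at r = 1.051×10^6 km, T = 6.961 days = 6.961 × 86400 s = 6.014304×10^5 s: μ = 4π²r³/T² = 1.26706×10^8 km³/s².
The Hohmann ellipse has a_t = (r₁ + r₂)/2 = 5.9675×10^5 km.
Circular speed at r = 1.051×10^6 km: v_c = √(μ/r) = 10.9799 km/s.
Transfer-orbit speed at the same r (vis-viva, a = a_t): v_t = √[μ(2/r − 1/a_t)] = 5.36548 km/s.
Δv₁ = |v_t − v_c| = |5.36548 − 10.9799| = 5.614 km/s.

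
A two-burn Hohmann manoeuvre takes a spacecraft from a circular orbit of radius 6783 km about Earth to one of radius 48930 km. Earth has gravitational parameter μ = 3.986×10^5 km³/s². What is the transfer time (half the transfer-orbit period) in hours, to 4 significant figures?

Semi-major axis of the transfer orbit: a_t = (6783 + 48930)/2 = 27856.5 km.
By Kepler's third law the transfer-orbit period is T = 2π√(a_t³/μ), so t = T/2 = 23135 s.
Converting: 23135 s ÷ 3600 s/hour = 6.426 hours.

t = 6.426 hours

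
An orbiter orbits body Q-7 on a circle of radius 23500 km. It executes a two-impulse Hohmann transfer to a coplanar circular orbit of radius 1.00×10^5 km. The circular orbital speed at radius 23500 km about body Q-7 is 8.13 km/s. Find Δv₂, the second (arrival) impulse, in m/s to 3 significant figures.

Δv₂ = 1510 m/s

From the circular-orbit relation v² = μ/r at r = 23500 km: μ = v²r = (8.13)² × 23500 = 1.55328×10^6 km³/s².
Semi-major axis of the transfer orbit: a_t = (23500 + 1.000×10^5)/2 = 61750 km.
Circular speed at r = 1.000×10^5 km: v_c = √(μ/r) = 3.941 km/s.
Vis-viva on the transfer ellipse at r = 1.000×10^5 km gives v_t = √[μ(2/r − 1/a_t)] = 2.431 km/s.
Δv₂ = |v_t − v_c| = |2.431 − 3.941| = 1.510 km/s.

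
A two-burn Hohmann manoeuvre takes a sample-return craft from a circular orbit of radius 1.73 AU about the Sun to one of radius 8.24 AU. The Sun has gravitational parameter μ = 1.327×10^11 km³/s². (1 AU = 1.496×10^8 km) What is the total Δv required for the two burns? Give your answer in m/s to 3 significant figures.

In km: r₁ = 1.73 × 1.496×10^8 = 2.58808×10^8 km; r₂ = 8.24 × 1.496×10^8 = 1.232704×10^9 km.
The Hohmann ellipse has a_t = (r₁ + r₂)/2 = 7.45756×10^8 km.
Circular speed at r₁: v₁ = √(μ/r₁) = √(1.327×10^11/2.58808×10^8) = 22.6437 km/s.
On the transfer ellipse at r₁, v² = μ(2/r − 1/a) gives v_p = √[μ(2/r₁ − 1/a_t)] = 29.1124 km/s.
First burn Δv₁ = |v_p − v₁| = 6.469 km/s.
Circular speed at r₂: v₂ = √(μ/r₂) = 10.375 km/s.
Transfer-orbit speed at r₂: v_a = √[μ(2/r₂ − 1/a_t)] = 6.1122 km/s.
Second burn Δv₂ = |v₂ − v_a| = 4.263 km/s.
Total Δv = Δv₁ + Δv₂ = 10.73 km/s.

Δv = 10700 m/s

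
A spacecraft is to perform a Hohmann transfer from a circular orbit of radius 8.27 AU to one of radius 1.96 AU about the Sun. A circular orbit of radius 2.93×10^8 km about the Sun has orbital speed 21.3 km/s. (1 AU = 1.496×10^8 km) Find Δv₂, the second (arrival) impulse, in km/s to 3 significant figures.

Δv₂ = 5.78 km/s

From the circular-orbit relation v² = μ/r at r = 2.93×10^8 km: μ = v²r = (21.3)² × 2.93×10^8 = 1.32931×10^11 km³/s².
In km: r₁ = 8.27 × 1.496×10^8 = 1.237192×10^9 km; r₂ = 1.96 × 1.496×10^8 = 2.93216×10^8 km.
Semi-major axis of the transfer orbit: a_t = (1.237192×10^9 + 2.93216×10^8)/2 = 7.65204×10^8 km.
Circular speed at r = 2.93216×10^8 km: v_c = √(μ/r) = 21.292 km/s.
Transfer-orbit speed at the same r (vis-viva, a = a_t): v_t = √[μ(2/r − 1/a_t)] = 27.074 km/s.
Δv₂ = |v_t − v_c| = |27.074 − 21.292| = 5.782 km/s.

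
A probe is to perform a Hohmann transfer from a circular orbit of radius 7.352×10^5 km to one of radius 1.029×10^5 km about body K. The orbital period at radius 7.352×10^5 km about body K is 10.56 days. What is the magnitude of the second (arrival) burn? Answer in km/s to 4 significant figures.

From Kepler's third law T² = 4π²r³/μ at r = 7.352×10^5 km, T = 10.56 days = 10.56 × 86400 s = 9.12384×10^5 s: μ = 4π²r³/T² = 1.88461×10^7 km³/s².
The Hohmann ellipse has a_t = (r₁ + r₂)/2 = 4.1905×10^5 km.
On the circular orbit at r = 1.029×10^5 km, v_c = √(μ/r) = 13.5333 km/s.
Transfer-orbit speed at the same r (vis-viva, a = a_t): v_t = √[μ(2/r − 1/a_t)] = 17.9256 km/s.
Δv₂ = |v_t − v_c| = |17.9256 − 13.5333| = 4.392 km/s.

Δv₂ = 4.392 km/s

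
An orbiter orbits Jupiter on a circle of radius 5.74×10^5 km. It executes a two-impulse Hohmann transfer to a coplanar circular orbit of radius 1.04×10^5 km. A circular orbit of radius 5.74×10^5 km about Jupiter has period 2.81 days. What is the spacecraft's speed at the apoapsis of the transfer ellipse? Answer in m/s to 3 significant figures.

v = 8230 m/s

From Kepler's third law T² = 4π²r³/μ at r = 5.74×10^5 km, T = 2.81 days = 2.81 × 86400 s = 2.42784×10^5 s: μ = 4π²r³/T² = 1.26665×10^8 km³/s².
Transfer-ellipse semi-major axis a_t = (r₁ + r₂)/2 = (5.740×10^5 + 1.040×10^5)/2 = 3.390×10^5 km.
The apoapsis of the transfer ellipse is at r = 5.740×10^5 km.
Applying v² = μ(2/r − 1/a_t): v = 8.228 km/s.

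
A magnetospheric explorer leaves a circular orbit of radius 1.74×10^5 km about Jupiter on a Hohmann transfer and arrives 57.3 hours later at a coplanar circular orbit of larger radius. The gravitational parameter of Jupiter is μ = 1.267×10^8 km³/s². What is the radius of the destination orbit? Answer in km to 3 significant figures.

r₂ = 1.46×10^6 km

Transfer time t = 57.3 hours = 2.0628×10^5 s, and t = π√(a_t³/μ).
So a_t = (μ t²/π²)^(1/3) = (1.267×10^8 × (2.0628×10^5)² / π²)^(1/3) = 8.1745×10^5 km.
Since a_t = (r₁ + r₂)/2, r₂ = 2a_t − r₁ = 2×8.1745×10^5 − 1.740×10^5 = 1.4609×10^6 km.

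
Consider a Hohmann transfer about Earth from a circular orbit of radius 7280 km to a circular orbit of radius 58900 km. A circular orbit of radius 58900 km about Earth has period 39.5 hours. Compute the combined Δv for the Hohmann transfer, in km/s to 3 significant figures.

Δv = 3.86 km/s

From Kepler's third law T² = 4π²r³/μ at r = 58900 km, T = 39.5 hours = 39.5 × 3600 s = 1.422×10^5 s: μ = 4π²r³/T² = 3.98939×10^5 km³/s².
Transfer-ellipse semi-major axis a_t = (r₁ + r₂)/2 = (7280 + 58900)/2 = 33090 km.
Circular speed at r₁: v₁ = √(μ/r₁) = √(3.98939×10^5/7280) = 7.4027 km/s.
Transfer-orbit speed at r₁ (vis-viva): v_p = √[μ(2/r₁ − 1/a_t)] = 9.8764 km/s.
First burn Δv₁ = |v_p − v₁| = 2.474 km/s.
At r₂, v₂ = √(μ/r₂) = 2.603 km/s.
Transfer-orbit speed at r₂: v_a = √[μ(2/r₂ − 1/a_t)] = 1.221 km/s.
Second burn Δv₂ = |v₂ − v_a| = 1.382 km/s.
Δv = Δv₁ + Δv₂ = 2.474 + 1.382 = 3.856 km/s.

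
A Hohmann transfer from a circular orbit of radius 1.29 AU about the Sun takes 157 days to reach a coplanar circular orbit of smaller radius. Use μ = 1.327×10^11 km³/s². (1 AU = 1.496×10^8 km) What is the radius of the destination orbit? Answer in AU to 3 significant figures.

r₂ = 0.518 AU

In km: r₁ = 1.29 × 1.496×10^8 = 1.92984×10^8 km.
Transfer time t = 157 days = 1.35648×10^7 s, and t = π√(a_t³/μ).
So a_t = (μ t²/π²)^(1/3) = (1.327×10^11 × (1.35648×10^7)² / π²)^(1/3) = 1.3525×10^8 km.
Since a_t = (r₁ + r₂)/2, r₂ = 2a_t − r₁ = 2×1.3525×10^8 − 1.92984×10^8 = 7.7516×10^7 km.
In AU: r₂ = 7.7516×10^7 / 1.496×10^8 = 0.518 AU.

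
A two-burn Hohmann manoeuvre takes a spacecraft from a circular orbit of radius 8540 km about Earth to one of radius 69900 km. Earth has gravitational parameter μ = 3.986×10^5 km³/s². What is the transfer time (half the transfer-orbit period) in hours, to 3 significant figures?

t = 10.7 hours

Semi-major axis of the transfer orbit: a_t = (8540 + 69900)/2 = 39220 km.
By Kepler's third law the transfer-orbit period is T = 2π√(a_t³/μ), so t = T/2 = 38650 s.
Converting: 38650 s ÷ 3600 s/hour = 10.7 hours.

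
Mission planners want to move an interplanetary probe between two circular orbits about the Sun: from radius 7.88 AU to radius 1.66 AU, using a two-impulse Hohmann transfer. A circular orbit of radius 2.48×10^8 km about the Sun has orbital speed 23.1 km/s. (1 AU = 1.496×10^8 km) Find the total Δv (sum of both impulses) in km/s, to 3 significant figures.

From the circular-orbit relation v² = μ/r at r = 2.48×10^8 km: μ = v²r = (23.1)² × 2.48×10^8 = 1.32335×10^11 km³/s².
In km: r₁ = 7.88 × 1.496×10^8 = 1.178848×10^9 km; r₂ = 1.66 × 1.496×10^8 = 2.48336×10^8 km.
Semi-major axis of the transfer orbit: a_t = (1.178848×10^9 + 2.48336×10^8)/2 = 7.13592×10^8 km.
At r₁ the circular-orbit speed is v₁ = √(μ/r₁) = 10.595 km/s.
Transfer-orbit speed at r₁ (vis-viva): v_a = √[μ(2/r₁ − 1/a_t)] = 6.2503 km/s.
First burn Δv₁ = |v_a − v₁| = 4.345 km/s.
At r₂, v₂ = √(μ/r₂) = 23.084 km/s.
Transfer-orbit speed at r₂: v_p = √[μ(2/r₂ − 1/a_t)] = 29.670 km/s.
Second burn Δv₂ = |v₂ − v_p| = 6.586 km/s.
Total Δv = Δv₁ + Δv₂ = 10.93 km/s.

Δv = 10.9 km/s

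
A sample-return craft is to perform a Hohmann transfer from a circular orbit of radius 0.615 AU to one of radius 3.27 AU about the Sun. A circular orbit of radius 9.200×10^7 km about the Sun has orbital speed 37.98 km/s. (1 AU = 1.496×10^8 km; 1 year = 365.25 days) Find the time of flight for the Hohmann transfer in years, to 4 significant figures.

t = 1.354 years

From the circular-orbit relation v² = μ/r at r = 9.200×10^7 km: μ = v²r = (37.98)² × 9.200×10^7 = 1.32708×10^11 km³/s².
In km: r₁ = 0.615 × 1.496×10^8 = 9.2004×10^7 km; r₂ = 3.27 × 1.496×10^8 = 4.89192×10^8 km.
Semi-major axis of the transfer orbit: a_t = (9.2004×10^7 + 4.89192×10^8)/2 = 2.90598×10^8 km.
By Kepler's third law the transfer-orbit period is T = 2π√(a_t³/μ), so t = T/2 = 4.272×10^7 s.
Converting: 4.272×10^7 s ÷ 3.15576×10^7 s/year (365.25 × 86400) = 1.354 years.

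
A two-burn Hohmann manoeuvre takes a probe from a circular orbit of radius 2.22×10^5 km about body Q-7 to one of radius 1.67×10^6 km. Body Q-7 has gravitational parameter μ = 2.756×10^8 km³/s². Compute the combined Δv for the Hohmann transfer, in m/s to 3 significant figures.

Semi-major axis of the transfer orbit: a_t = (2.220×10^5 + 1.670×10^6)/2 = 9.460×10^5 km.
At r₁ the circular-orbit speed is v₁ = √(μ/r₁) = 35.23 km/s.
Transfer-orbit speed at r₁ (vis-viva): v_p = √[μ(2/r₁ − 1/a_t)] = 46.81 km/s.
First burn Δv₁ = |v_p − v₁| = 11.58 km/s.
Circular speed at r₂: v₂ = √(μ/r₂) = 12.846 km/s.
Transfer-orbit speed at r₂: v_a = √[μ(2/r₂ − 1/a_t)] = 6.2232 km/s.
Second burn Δv₂ = |v₂ − v_a| = 6.623 km/s.
Total Δv = Δv₁ + Δv₂ = 18.20 km/s.

Δv = 18200 m/s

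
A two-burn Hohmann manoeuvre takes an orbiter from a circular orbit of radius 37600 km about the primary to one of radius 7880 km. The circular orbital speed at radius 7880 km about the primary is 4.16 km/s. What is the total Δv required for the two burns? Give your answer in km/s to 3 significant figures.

Δv = 1.97 km/s

From the circular-orbit relation v² = μ/r at r = 7880 km: μ = v²r = (4.16)² × 7880 = 1.36368×10^5 km³/s².
Transfer-ellipse semi-major axis a_t = (r₁ + r₂)/2 = (37600 + 7880)/2 = 22740 km.
Circular speed at r₁: v₁ = √(μ/r₁) = √(1.36368×10^5/37600) = 1.90442 km/s.
On the transfer ellipse at r₁, vis-viva equation gives v_a = √[μ(2/r₁ − 1/a_t)] = 1.12106 km/s.
First burn Δv₁ = |v_a − v₁| = 0.78336 km/s.
At r₂, v₂ = √(μ/r₂) = 4.1600 km/s.
Transfer-orbit speed at r₂: v_p = √[μ(2/r₂ − 1/a_t)] = 5.3492 km/s.
Second burn Δv₂ = |v₂ − v_p| = 1.1892 km/s.
Δv = Δv₁ + Δv₂ = 0.78336 + 1.1892 = 1.973 km/s.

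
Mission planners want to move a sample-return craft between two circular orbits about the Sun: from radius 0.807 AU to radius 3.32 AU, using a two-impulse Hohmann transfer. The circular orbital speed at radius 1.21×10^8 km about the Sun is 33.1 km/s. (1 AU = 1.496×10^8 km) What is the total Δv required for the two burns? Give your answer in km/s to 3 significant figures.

Δv = 15.0 km/s

From the circular-orbit relation v² = μ/r at r = 1.21×10^8 km: μ = v²r = (33.1)² × 1.21×10^8 = 1.32569×10^11 km³/s².
In km: r₁ = 0.807 × 1.496×10^8 = 1.207272×10^8 km; r₂ = 3.32 × 1.496×10^8 = 4.96672×10^8 km.
The Hohmann ellipse has a_t = (r₁ + r₂)/2 = 3.086996×10^8 km.
At r₁ the circular-orbit speed is v₁ = √(μ/r₁) = 33.137 km/s.
On the transfer ellipse at r₁, vis-viva equation gives v_p = √[μ(2/r₁ − 1/a_t)] = 42.032 km/s.
First burn Δv₁ = |v_p − v₁| = 8.895 km/s.
Circular speed at r₂: v₂ = √(μ/r₂) = 16.338 km/s.
Transfer-orbit speed at r₂: v_a = √[μ(2/r₂ − 1/a_t)] = 10.217 km/s.
Second burn Δv₂ = |v₂ − v_a| = 6.121 km/s.
Total Δv = Δv₁ + Δv₂ = 15.02 km/s.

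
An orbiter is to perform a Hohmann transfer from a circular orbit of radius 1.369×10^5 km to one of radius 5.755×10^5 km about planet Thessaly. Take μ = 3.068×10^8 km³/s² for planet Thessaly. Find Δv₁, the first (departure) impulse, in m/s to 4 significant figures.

The Hohmann ellipse has a_t = (r₁ + r₂)/2 = 3.562×10^5 km.
Circular speed at r = 1.369×10^5 km: v_c = √(μ/r) = 47.34 km/s.
Transfer-orbit speed at the same r (vis-viva, a = a_t): v_t = √[μ(2/r − 1/a_t)] = 60.17 km/s.
Δv₁ = |v_t − v_c| = |60.17 − 47.34| = 12.83 km/s.

Δv₁ = 12830 m/s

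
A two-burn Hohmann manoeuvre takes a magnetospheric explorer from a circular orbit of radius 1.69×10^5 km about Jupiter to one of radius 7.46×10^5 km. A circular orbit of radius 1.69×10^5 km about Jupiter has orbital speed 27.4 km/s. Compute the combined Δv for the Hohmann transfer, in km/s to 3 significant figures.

From the circular-orbit relation v² = μ/r at r = 1.69×10^5 km: μ = v²r = (27.4)² × 1.69×10^5 = 1.26878×10^8 km³/s².
Transfer-ellipse semi-major axis a_t = (r₁ + r₂)/2 = (1.690×10^5 + 7.460×10^5)/2 = 4.575×10^5 km.
At r₁ the circular-orbit speed is v₁ = √(μ/r₁) = 27.400 km/s.
On the transfer ellipse at r₁, v² = μ(2/r − 1/a) gives v_p = √[μ(2/r₁ − 1/a_t)] = 34.988 km/s.
First burn Δv₁ = |v_p − v₁| = 7.588 km/s.
At r₂, v₂ = √(μ/r₂) = 13.041 km/s.
Transfer-orbit speed at r₂: v_a = √[μ(2/r₂ − 1/a_t)] = 7.9263 km/s.
Second burn Δv₂ = |v₂ − v_a| = 5.115 km/s.
Total Δv = Δv₁ + Δv₂ = 12.70 km/s.

Δv = 12.7 km/s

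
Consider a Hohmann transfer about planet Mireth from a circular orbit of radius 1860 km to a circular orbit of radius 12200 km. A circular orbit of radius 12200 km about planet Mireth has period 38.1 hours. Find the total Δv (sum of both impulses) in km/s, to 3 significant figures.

From Kepler's third law T² = 4π²r³/μ at r = 12200 km, T = 38.1 hours = 38.1 × 3600 s = 1.3716×10^5 s: μ = 4π²r³/T² = 3810.52 km³/s².
Transfer-ellipse semi-major axis a_t = (r₁ + r₂)/2 = (1860 + 12200)/2 = 7030 km.
Circular speed at r₁: v₁ = √(μ/r₁) = √(3810.52/1860) = 1.4313 km/s.
On the transfer ellipse at r₁, v² = μ(2/r − 1/a) gives v_p = √[μ(2/r₁ − 1/a_t)] = 1.8855 km/s.
First burn Δv₁ = |v_p − v₁| = 0.4542 km/s.
At r₂, v₂ = √(μ/r₂) = 0.5589 km/s.
Transfer-orbit speed at r₂: v_a = √[μ(2/r₂ − 1/a_t)] = 0.2875 km/s.
Second burn Δv₂ = |v₂ − v_a| = 0.2714 km/s.
Total Δv = Δv₁ + Δv₂ = 0.7256 km/s.

Δv = 0.726 km/s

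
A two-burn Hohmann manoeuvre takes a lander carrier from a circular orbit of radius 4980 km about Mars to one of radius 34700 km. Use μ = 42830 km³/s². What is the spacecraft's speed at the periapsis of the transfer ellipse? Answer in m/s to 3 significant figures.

v = 3880 m/s

Semi-major axis of the transfer orbit: a_t = (4980 + 34700)/2 = 19840 km.
At periapsis, r = 4980 km.
From the vis-viva equation, v = √[μ(2/r − 1/a_t)] = 3.878 km/s.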